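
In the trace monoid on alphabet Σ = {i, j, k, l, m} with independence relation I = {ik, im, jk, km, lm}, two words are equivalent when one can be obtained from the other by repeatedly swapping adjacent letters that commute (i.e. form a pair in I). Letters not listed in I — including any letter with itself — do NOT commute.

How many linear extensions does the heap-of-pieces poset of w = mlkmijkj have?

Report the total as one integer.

103

#0=m has no predecessor
#1=l has no predecessor
#2=k depends on [1:l]
#3=m depends on [0:m]
#4=i depends on [1:l]
#5=j depends on [3:m, 4:i]
#6=k depends on [2:k]
#7=j depends on [5:j]
sources: [0:m, 1:l]
N(rest) = Σ N(rest − s) over sources s of rest; N(one piece) = 1:
  size 1 → [6]=1  [7]=1
  size 2 → [2,6]=1  [5,7]=1  [6,7]=2
  size 3 → [2,6,7]=3  [3,5,7]=1  [4,5,7]=1  [5,6,7]=3
  size 4 → [0,3,5,7]=1  [2,5,6,7]=6  [3,4,5,7]=2  [3,5,6,7]=4  [4,5,6,7]=4
  size 5 → [0,3,4,5,7]=3  [0,3,5,6,7]=5  [2,3,5,6,7]=10  [2,4,5,6,7]=10  [3,4,5,6,7]=10
  size 6 → [0,2,3,5,6,7]=15  [0,3,4,5,6,7]=18  [1,2,4,5,6,7]=10  [2,3,4,5,6,7]=30
  first=0(m) contributes 40
  first=1(l) contributes 63
|[w]| = 103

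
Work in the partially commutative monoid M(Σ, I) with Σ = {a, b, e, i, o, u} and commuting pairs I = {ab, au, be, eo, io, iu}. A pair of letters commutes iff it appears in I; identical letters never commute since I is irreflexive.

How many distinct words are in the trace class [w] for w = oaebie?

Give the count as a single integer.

piece 0:o — minimal
piece 1:a rests on {0:o}
piece 2:e rests on {1:a}
piece 3:b rests on {0:o}
piece 4:i rests on {2:e, 3:b}
piece 5:e rests on {4:i}
minimal pieces: {0:o}
ways to finish when only these pieces remain (= sum over removing one remaining piece with nothing left below it):
  1 left: {5}→1
  2 left: {4,5}→1
  3 left: {2,4,5}→1  {3,4,5}→1
  4 left: {1,2,4,5}→1  {2,3,4,5}→2
  placing 0:o first → 3 extensions

3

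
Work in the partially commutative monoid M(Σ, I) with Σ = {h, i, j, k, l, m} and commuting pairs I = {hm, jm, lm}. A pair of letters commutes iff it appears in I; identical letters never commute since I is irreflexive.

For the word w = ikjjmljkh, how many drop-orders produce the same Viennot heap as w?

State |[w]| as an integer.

drop 0:i onto floor
drop 1:k onto {0:i}
drop 2:j onto {1:k}
drop 3:j onto {2:j}
drop 4:m onto {1:k}
drop 5:l onto {3:j}
drop 6:j onto {5:l}
drop 7:k onto {4:m, 6:j}
drop 8:h onto {7:k}
ground layer = {0:i}
drop-orders for the pieces not yet dropped (sum over which currently-grounded one goes next):
  1 to go: {8} 1
  2 to go: {7,8} 1
  3 to go: {4,7,8} 1  {6,7,8} 1
  4 to go: {4,6,7,8} 2  {5,6,7,8} 1
  5 to go: {3,5,6,7,8} 1  {4,5,6,7,8} 3
  6 to go: {2,3,5,6,7,8} 1  {3,4,5,6,7,8} 4
  7 to go: {2,3,4,5,6,7,8} 5
  if 0:i drops first: 5 orders

5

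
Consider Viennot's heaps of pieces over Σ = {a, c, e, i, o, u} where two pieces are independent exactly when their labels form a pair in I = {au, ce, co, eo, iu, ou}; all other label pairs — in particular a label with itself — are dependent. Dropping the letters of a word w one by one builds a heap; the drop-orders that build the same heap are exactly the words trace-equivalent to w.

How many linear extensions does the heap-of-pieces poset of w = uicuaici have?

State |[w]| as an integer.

drop 0:u onto floor
drop 1:i onto floor
drop 2:c onto {0:u, 1:i}
drop 3:u onto {2:c}
drop 4:a onto {2:c}
drop 5:i onto {4:a}
drop 6:c onto {3:u, 5:i}
drop 7:i onto {6:c}
ground layer = {0:u, 1:i}
drop-orders for the pieces not yet dropped (sum over which currently-grounded one goes next):
  1 to go: {7} 1
  2 to go: {6,7} 1
  3 to go: {3,6,7} 1  {5,6,7} 1
  4 to go: {3,5,6,7} 2  {4,5,6,7} 1
  5 to go: {3,4,5,6,7} 3
  6 to go: {2,3,4,5,6,7} 3
  if 0:u drops first: 3 orders
  if 1:i drops first: 3 orders
heap linearizations: 6

6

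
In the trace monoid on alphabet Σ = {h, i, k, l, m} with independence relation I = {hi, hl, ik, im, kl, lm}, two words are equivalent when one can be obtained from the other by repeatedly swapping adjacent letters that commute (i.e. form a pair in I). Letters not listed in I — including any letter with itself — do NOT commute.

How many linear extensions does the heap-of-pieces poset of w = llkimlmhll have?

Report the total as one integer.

210

piece 0:l — minimal
piece 1:l rests on {0:l}
piece 2:k — minimal
piece 3:i rests on {1:l}
piece 4:m rests on {2:k}
piece 5:l rests on {3:i}
piece 6:m rests on {4:m}
piece 7:h rests on {6:m}
piece 8:l rests on {5:l}
piece 9:l rests on {8:l}
minimal pieces: {0:l, 2:k}
ways to finish when only these pieces remain (= sum over removing one remaining piece with nothing left below it):
  1 left: {7}→1  {9}→1
  2 left: {6,7}→1  {7,9}→2  {8,9}→1
  3 left: {4,6,7}→1  {5,8,9}→1  {6,7,9}→3  {7,8,9}→3
  4 left: {2,4,6,7}→1  {3,5,8,9}→1  {4,6,7,9}→4  {5,7,8,9}→4  {6,7,8,9}→6
  5 left: {1,3,5,8,9}→1  {2,4,6,7,9}→5  {3,5,7,8,9}→5  {4,6,7,8,9}→10  {5,6,7,8,9}→10
  6 left: {0,1,3,5,8,9}→1  {1,3,5,7,8,9}→6  {2,4,6,7,8,9}→15  {3,5,6,7,8,9}→15  {4,5,6,7,8,9}→20
  7 left: {0,1,3,5,7,8,9}→7  {1,3,5,6,7,8,9}→21  {2,4,5,6,7,8,9}→35  {3,4,5,6,7,8,9}→35
  8 left: {0,1,3,5,6,7,8,9}→28  {1,3,4,5,6,7,8,9}→56  {2,3,4,5,6,7,8,9}→70
  placing 0:l first → 126 extensions
  placing 2:k first → 84 extensions
total linear extensions = 210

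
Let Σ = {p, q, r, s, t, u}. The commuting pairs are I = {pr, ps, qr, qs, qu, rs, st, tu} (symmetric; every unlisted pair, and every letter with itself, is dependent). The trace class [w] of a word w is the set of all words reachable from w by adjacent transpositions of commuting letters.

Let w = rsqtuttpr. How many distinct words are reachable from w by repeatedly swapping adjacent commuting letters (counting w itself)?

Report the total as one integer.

76

0(r) covers ∅
1(s) covers ∅
2(q) covers ∅
3(t) covers 0:r, 2:q
4(u) covers 0:r, 1:s
5(t) covers 3:t
6(t) covers 5:t
7(p) covers 4:u, 6:t
8(r) covers 4:u, 6:t
floor of heap: 0:r, 1:s, 2:q
completions by unplaced set U, small U first (add the entries for U minus each lowest piece of U):
  |U|=1: {7}:1  {8}:1
  |U|=2: {7,8}:2
  |U|=3: {4,7,8}:2  {6,7,8}:2
  |U|=4: {1,4,7,8}:2  {4,6,7,8}:4  {5,6,7,8}:2
  |U|=5: {1,4,6,7,8}:6  {3,5,6,7,8}:2  {4,5,6,7,8}:6
  |U|=6: {1,4,5,6,7,8}:12  {2,3,5,6,7,8}:2  {3,4,5,6,7,8}:8
  |U|=7: {0,3,4,5,6,7,8}:8  {1,3,4,5,6,7,8}:20  {2,3,4,5,6,7,8}:10
  start at 0(r): 30
  start at 1(s): 18
  start at 2(q): 28
sum over floor = 76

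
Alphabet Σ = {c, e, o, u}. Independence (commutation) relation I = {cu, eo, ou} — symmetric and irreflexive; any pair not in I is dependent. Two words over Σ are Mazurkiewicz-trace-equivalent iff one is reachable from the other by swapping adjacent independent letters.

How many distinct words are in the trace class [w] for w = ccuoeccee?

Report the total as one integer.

#0=c has no predecessor
#1=c depends on [0:c]
#2=u has no predecessor
#3=o depends on [1:c]
#4=e depends on [1:c, 2:u]
#5=c depends on [3:o, 4:e]
#6=c depends on [5:c]
#7=e depends on [6:c]
#8=e depends on [7:e]
sources: [0:c, 2:u]
N(rest) = Σ N(rest − s) over sources s of rest; N(one piece) = 1:
  size 1 → [8]=1
  size 2 → [7,8]=1
  size 3 → [6,7,8]=1
  size 4 → [5,6,7,8]=1
  size 5 → [3,5,6,7,8]=1  [4,5,6,7,8]=1
  size 6 → [2,4,5,6,7,8]=1  [3,4,5,6,7,8]=2
  size 7 → [1,3,4,5,6,7,8]=2  [2,3,4,5,6,7,8]=3
  first=0(c) contributes 5
  first=2(u) contributes 2
|[w]| = 7

7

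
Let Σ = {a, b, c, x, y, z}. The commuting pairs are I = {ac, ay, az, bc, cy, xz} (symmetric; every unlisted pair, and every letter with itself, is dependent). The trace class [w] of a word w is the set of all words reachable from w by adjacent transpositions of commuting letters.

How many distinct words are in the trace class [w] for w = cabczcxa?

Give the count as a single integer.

6

piece 0:c — minimal
piece 1:a — minimal
piece 2:b rests on {1:a}
piece 3:c rests on {0:c}
piece 4:z rests on {2:b, 3:c}
piece 5:c rests on {4:z}
piece 6:x rests on {5:c}
piece 7:a rests on {6:x}
minimal pieces: {0:c, 1:a}
ways to finish when only these pieces remain (= sum over removing one remaining piece with nothing left below it):
  1 left: {7}→1
  2 left: {6,7}→1
  3 left: {5,6,7}→1
  4 left: {4,5,6,7}→1
  5 left: {2,4,5,6,7}→1  {3,4,5,6,7}→1
  6 left: {0,3,4,5,6,7}→1  {1,2,4,5,6,7}→1  {2,3,4,5,6,7}→2
  placing 0:c first → 3 extensions
  placing 1:a first → 3 extensions
total linear extensions = 6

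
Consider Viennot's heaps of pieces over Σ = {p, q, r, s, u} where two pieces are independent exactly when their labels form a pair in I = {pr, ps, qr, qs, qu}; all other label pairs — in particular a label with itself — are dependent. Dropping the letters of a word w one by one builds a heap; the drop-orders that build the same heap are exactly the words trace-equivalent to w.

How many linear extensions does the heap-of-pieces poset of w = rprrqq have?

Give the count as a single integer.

piece 0:r — minimal
piece 1:p — minimal
piece 2:r rests on {0:r}
piece 3:r rests on {2:r}
piece 4:q rests on {1:p}
piece 5:q rests on {4:q}
minimal pieces: {0:r, 1:p}
ways to finish when only these pieces remain (= sum over removing one remaining piece with nothing left below it):
  1 left: {3}→1  {5}→1
  2 left: {2,3}→1  {3,5}→2  {4,5}→1
  3 left: {0,2,3}→1  {1,4,5}→1  {2,3,5}→3  {3,4,5}→3
  4 left: {0,2,3,5}→4  {1,3,4,5}→4  {2,3,4,5}→6
  placing 0:r first → 10 extensions
  placing 1:p first → 10 extensions
total linear extensions = 20

20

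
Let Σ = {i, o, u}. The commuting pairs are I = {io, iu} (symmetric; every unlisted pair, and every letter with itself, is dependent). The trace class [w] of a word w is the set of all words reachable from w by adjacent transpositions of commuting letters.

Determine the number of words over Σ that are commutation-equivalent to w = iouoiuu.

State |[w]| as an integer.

21

piece 0:i — minimal
piece 1:o — minimal
piece 2:u rests on {1:o}
piece 3:o rests on {2:u}
piece 4:i rests on {0:i}
piece 5:u rests on {3:o}
piece 6:u rests on {5:u}
minimal pieces: {0:i, 1:o}
ways to finish when only these pieces remain (= sum over removing one remaining piece with nothing left below it):
  1 left: {4}→1  {6}→1
  2 left: {0,4}→1  {4,6}→2  {5,6}→1
  3 left: {0,4,6}→3  {3,5,6}→1  {4,5,6}→3
  4 left: {0,4,5,6}→6  {2,3,5,6}→1  {3,4,5,6}→4
  5 left: {0,3,4,5,6}→10  {1,2,3,5,6}→1  {2,3,4,5,6}→5
  placing 0:i first → 6 extensions
  placing 1:o first → 15 extensions
total linear extensions = 21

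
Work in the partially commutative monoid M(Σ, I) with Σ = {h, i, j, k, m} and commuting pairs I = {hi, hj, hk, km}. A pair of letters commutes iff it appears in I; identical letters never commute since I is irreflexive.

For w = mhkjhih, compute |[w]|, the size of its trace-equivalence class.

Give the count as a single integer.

30

0(m) covers ∅
1(h) covers 0:m
2(k) covers ∅
3(j) covers 0:m, 2:k
4(h) covers 1:h
5(i) covers 3:j
6(h) covers 4:h
floor of heap: 0:m, 2:k
completions by unplaced set U, small U first (add the entries for U minus each lowest piece of U):
  |U|=1: {5}:1  {6}:1
  |U|=2: {3,5}:1  {4,6}:1  {5,6}:2
  |U|=3: {1,4,6}:1  {2,3,5}:1  {3,5,6}:3  {4,5,6}:3
  |U|=4: {1,4,5,6}:4  {2,3,5,6}:4  {3,4,5,6}:6
  |U|=5: {1,3,4,5,6}:10  {2,3,4,5,6}:10
  start at 0(m): 20
  start at 2(k): 10
sum over floor = 30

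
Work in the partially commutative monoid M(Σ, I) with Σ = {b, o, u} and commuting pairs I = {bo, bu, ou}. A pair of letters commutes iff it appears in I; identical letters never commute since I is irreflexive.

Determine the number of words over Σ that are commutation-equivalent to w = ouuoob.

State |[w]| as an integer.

60

0(o) covers ∅
1(u) covers ∅
2(u) covers 1:u
3(o) covers 0:o
4(o) covers 3:o
5(b) covers ∅
floor of heap: 0:o, 1:u, 5:b
completions by unplaced set U, small U first (add the entries for U minus each lowest piece of U):
  |U|=1: {2}:1  {4}:1  {5}:1
  |U|=2: {1,2}:1  {2,4}:2  {2,5}:2  {3,4}:1  {4,5}:2
  |U|=3: {0,3,4}:1  {1,2,4}:3  {1,2,5}:3  {2,3,4}:3  {2,4,5}:6  {3,4,5}:3
  |U|=4: {0,2,3,4}:4  {0,3,4,5}:4  {1,2,3,4}:6  {1,2,4,5}:12  {2,3,4,5}:12
  start at 0(o): 30
  start at 1(u): 20
  start at 5(b): 10
sum over floor = 60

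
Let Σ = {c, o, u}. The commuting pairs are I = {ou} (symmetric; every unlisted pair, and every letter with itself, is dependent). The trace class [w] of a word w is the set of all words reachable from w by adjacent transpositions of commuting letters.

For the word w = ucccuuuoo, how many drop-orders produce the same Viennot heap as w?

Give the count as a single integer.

#0=u has no predecessor
#1=c depends on [0:u]
#2=c depends on [1:c]
#3=c depends on [2:c]
#4=u depends on [3:c]
#5=u depends on [4:u]
#6=u depends on [5:u]
#7=o depends on [3:c]
#8=o depends on [7:o]
sources: [0:u]
N(rest) = Σ N(rest − s) over sources s of rest; N(one piece) = 1:
  size 1 → [6]=1  [8]=1
  size 2 → [5,6]=1  [6,8]=2  [7,8]=1
  size 3 → [4,5,6]=1  [5,6,8]=3  [6,7,8]=3
  size 4 → [4,5,6,8]=4  [5,6,7,8]=6
  size 5 → [4,5,6,7,8]=10
  size 6 → [3,4,5,6,7,8]=10
  size 7 → [2,3,4,5,6,7,8]=10
  first=0(u) contributes 10

10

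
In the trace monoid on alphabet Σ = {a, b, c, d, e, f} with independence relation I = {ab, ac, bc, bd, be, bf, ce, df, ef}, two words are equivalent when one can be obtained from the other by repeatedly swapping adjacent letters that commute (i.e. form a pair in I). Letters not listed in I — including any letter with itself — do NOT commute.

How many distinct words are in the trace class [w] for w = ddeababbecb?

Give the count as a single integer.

piece 0:d — minimal
piece 1:d rests on {0:d}
piece 2:e rests on {1:d}
piece 3:a rests on {2:e}
piece 4:b — minimal
piece 5:a rests on {3:a}
piece 6:b rests on {4:b}
piece 7:b rests on {6:b}
piece 8:e rests on {5:a}
piece 9:c rests on {1:d}
piece 10:b rests on {7:b}
minimal pieces: {0:d, 4:b}
ways to finish when only these pieces remain (= sum over removing one remaining piece with nothing left below it):
  1 left: {8}→1  {9}→1  {10}→1
  2 left: {5,8}→1  {7,10}→1  {8,9}→2  {8,10}→2  {9,10}→2
  3 left: {3,5,8}→1  {5,8,9}→3  {5,8,10}→3  {6,7,10}→1  {7,8,10}→3  {7,9,10}→3  {8,9,10}→6
  4 left: {2,3,5,8}→1  {3,5,8,9}→4  {3,5,8,10}→4  {4,6,7,10}→1  {5,7,8,10}→6  {5,8,9,10}→12  {6,7,8,10}→4  {6,7,9,10}→4  {7,8,9,10}→12
  5 left: {2,3,5,8,9}→5  {2,3,5,8,10}→5  {3,5,7,8,10}→10  {3,5,8,9,10}→20  {4,6,7,8,10}→5  {4,6,7,9,10}→5  {5,6,7,8,10}→10  {5,7,8,9,10}→30  {6,7,8,9,10}→20
  6 left: {1,2,3,5,8,9}→5  {2,3,5,7,8,10}→15  {2,3,5,8,9,10}→30  {3,5,6,7,8,10}→20  {3,5,7,8,9,10}→60  {4,5,6,7,8,10}→15  {4,6,7,8,9,10}→30  {5,6,7,8,9,10}→60
  7 left: {0,1,2,3,5,8,9}→5  {1,2,3,5,8,9,10}→35  {2,3,5,6,7,8,10}→35  {2,3,5,7,8,9,10}→105  {3,4,5,6,7,8,10}→35  {3,5,6,7,8,9,10}→140  {4,5,6,7,8,9,10}→105
  8 left: {0,1,2,3,5,8,9,10}→40  {1,2,3,5,7,8,9,10}→140  {2,3,4,5,6,7,8,10}→70  {2,3,5,6,7,8,9,10}→280  {3,4,5,6,7,8,9,10}→280
  9 left: {0,1,2,3,5,7,8,9,10}→180  {1,2,3,5,6,7,8,9,10}→420  {2,3,4,5,6,7,8,9,10}→630
  placing 0:d first → 1050 extensions
  placing 4:b first → 600 extensions
total linear extensions = 1650

1650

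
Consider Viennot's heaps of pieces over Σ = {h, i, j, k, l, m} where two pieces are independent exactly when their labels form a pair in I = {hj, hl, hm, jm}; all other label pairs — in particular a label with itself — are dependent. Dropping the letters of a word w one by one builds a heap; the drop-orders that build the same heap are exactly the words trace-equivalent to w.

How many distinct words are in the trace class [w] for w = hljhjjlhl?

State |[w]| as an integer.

84

piece 0:h — minimal
piece 1:l — minimal
piece 2:j rests on {1:l}
piece 3:h rests on {0:h}
piece 4:j rests on {2:j}
piece 5:j rests on {4:j}
piece 6:l rests on {5:j}
piece 7:h rests on {3:h}
piece 8:l rests on {6:l}
minimal pieces: {0:h, 1:l}
ways to finish when only these pieces remain (= sum over removing one remaining piece with nothing left below it):
  1 left: {7}→1  {8}→1
  2 left: {3,7}→1  {6,8}→1  {7,8}→2
  3 left: {0,3,7}→1  {3,7,8}→3  {5,6,8}→1  {6,7,8}→3
  4 left: {0,3,7,8}→4  {3,6,7,8}→6  {4,5,6,8}→1  {5,6,7,8}→4
  5 left: {0,3,6,7,8}→10  {2,4,5,6,8}→1  {3,5,6,7,8}→10  {4,5,6,7,8}→5
  6 left: {0,3,5,6,7,8}→20  {1,2,4,5,6,8}→1  {2,4,5,6,7,8}→6  {3,4,5,6,7,8}→15
  7 left: {0,3,4,5,6,7,8}→35  {1,2,4,5,6,7,8}→7  {2,3,4,5,6,7,8}→21
  placing 0:h first → 28 extensions
  placing 1:l first → 56 extensions
total linear extensions = 84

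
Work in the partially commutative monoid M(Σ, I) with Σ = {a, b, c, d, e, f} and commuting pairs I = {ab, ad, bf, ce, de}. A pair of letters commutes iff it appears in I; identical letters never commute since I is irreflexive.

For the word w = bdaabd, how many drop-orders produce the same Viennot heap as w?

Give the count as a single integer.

0(b) covers ∅
1(d) covers 0:b
2(a) covers ∅
3(a) covers 2:a
4(b) covers 1:d
5(d) covers 4:b
floor of heap: 0:b, 2:a
completions by unplaced set U, small U first (add the entries for U minus each lowest piece of U):
  |U|=1: {3}:1  {5}:1
  |U|=2: {2,3}:1  {3,5}:2  {4,5}:1
  |U|=3: {1,4,5}:1  {2,3,5}:3  {3,4,5}:3
  |U|=4: {0,1,4,5}:1  {1,3,4,5}:4  {2,3,4,5}:6
  start at 0(b): 10
  start at 2(a): 5
sum over floor = 15

15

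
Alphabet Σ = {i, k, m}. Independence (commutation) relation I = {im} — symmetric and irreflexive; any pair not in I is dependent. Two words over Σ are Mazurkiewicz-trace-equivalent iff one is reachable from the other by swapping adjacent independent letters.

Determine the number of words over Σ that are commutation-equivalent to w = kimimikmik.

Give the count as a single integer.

piece 0:k — minimal
piece 1:i rests on {0:k}
piece 2:m rests on {0:k}
piece 3:i rests on {1:i}
piece 4:m rests on {2:m}
piece 5:i rests on {3:i}
piece 6:k rests on {4:m, 5:i}
piece 7:m rests on {6:k}
piece 8:i rests on {6:k}
piece 9:k rests on {7:m, 8:i}
minimal pieces: {0:k}
ways to finish when only these pieces remain (= sum over removing one remaining piece with nothing left below it):
  1 left: {9}→1
  2 left: {7,9}→1  {8,9}→1
  3 left: {7,8,9}→2
  4 left: {6,7,8,9}→2
  5 left: {4,6,7,8,9}→2  {5,6,7,8,9}→2
  6 left: {2,4,6,7,8,9}→2  {3,5,6,7,8,9}→2  {4,5,6,7,8,9}→4
  7 left: {1,3,5,6,7,8,9}→2  {2,4,5,6,7,8,9}→6  {3,4,5,6,7,8,9}→6
  8 left: {1,3,4,5,6,7,8,9}→8  {2,3,4,5,6,7,8,9}→12
  placing 0:k first → 20 extensions

20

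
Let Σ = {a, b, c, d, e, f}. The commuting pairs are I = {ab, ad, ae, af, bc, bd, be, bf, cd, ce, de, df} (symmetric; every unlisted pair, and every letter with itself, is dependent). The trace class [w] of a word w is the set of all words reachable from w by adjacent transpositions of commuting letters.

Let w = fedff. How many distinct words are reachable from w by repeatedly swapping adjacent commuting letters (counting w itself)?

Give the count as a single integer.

5

0(f) covers ∅
1(e) covers 0:f
2(d) covers ∅
3(f) covers 1:e
4(f) covers 3:f
floor of heap: 0:f, 2:d
completions by unplaced set U, small U first (add the entries for U minus each lowest piece of U):
  |U|=1: {2}:1  {4}:1
  |U|=2: {2,4}:2  {3,4}:1
  |U|=3: {1,3,4}:1  {2,3,4}:3
  start at 0(f): 4
  start at 2(d): 1
sum over floor = 5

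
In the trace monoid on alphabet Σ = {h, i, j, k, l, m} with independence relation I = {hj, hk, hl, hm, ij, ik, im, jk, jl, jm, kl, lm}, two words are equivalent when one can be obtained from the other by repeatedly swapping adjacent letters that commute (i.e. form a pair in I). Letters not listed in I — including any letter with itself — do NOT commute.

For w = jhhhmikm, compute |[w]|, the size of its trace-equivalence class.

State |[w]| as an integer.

280

0(j) covers ∅
1(h) covers ∅
2(h) covers 1:h
3(h) covers 2:h
4(m) covers ∅
5(i) covers 3:h
6(k) covers 4:m
7(m) covers 6:k
floor of heap: 0:j, 1:h, 4:m
completions by unplaced set U, small U first (add the entries for U minus each lowest piece of U):
  |U|=1: {0}:1  {5}:1  {7}:1
  |U|=2: {0,5}:2  {0,7}:2  {3,5}:1  {5,7}:2  {6,7}:1
  |U|=3: {0,3,5}:3  {0,5,7}:6  {0,6,7}:3  {2,3,5}:1  {3,5,7}:3  {4,6,7}:1  {5,6,7}:3
  |U|=4: {0,2,3,5}:4  {0,3,5,7}:12  {0,4,6,7}:4  {0,5,6,7}:12  {1,2,3,5}:1  {2,3,5,7}:4  {3,5,6,7}:6  {4,5,6,7}:4
  |U|=5: {0,1,2,3,5}:5  {0,2,3,5,7}:20  {0,3,5,6,7}:30  {0,4,5,6,7}:20  {1,2,3,5,7}:5  {2,3,5,6,7}:10  {3,4,5,6,7}:10
  |U|=6: {0,1,2,3,5,7}:30  {0,2,3,5,6,7}:60  {0,3,4,5,6,7}:60  {1,2,3,5,6,7}:15  {2,3,4,5,6,7}:20
  start at 0(j): 35
  start at 1(h): 140
  start at 4(m): 105
sum over floor = 280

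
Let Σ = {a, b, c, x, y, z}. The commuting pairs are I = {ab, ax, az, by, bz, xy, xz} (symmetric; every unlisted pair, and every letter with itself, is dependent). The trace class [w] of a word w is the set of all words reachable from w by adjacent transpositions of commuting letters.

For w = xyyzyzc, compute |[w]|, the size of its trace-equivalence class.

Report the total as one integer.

6

0(x) covers ∅
1(y) covers ∅
2(y) covers 1:y
3(z) covers 2:y
4(y) covers 3:z
5(z) covers 4:y
6(c) covers 0:x, 5:z
floor of heap: 0:x, 1:y
completions by unplaced set U, small U first (add the entries for U minus each lowest piece of U):
  |U|=1: {6}:1
  |U|=2: {0,6}:1  {5,6}:1
  |U|=3: {0,5,6}:2  {4,5,6}:1
  |U|=4: {0,4,5,6}:3  {3,4,5,6}:1
  |U|=5: {0,3,4,5,6}:4  {2,3,4,5,6}:1
  start at 0(x): 1
  start at 1(y): 5
sum over floor = 6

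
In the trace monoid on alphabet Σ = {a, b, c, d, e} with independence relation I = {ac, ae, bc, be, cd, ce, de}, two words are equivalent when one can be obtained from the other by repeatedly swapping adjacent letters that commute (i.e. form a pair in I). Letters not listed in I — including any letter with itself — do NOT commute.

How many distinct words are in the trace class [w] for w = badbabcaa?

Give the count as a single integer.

piece 0:b — minimal
piece 1:a rests on {0:b}
piece 2:d rests on {1:a}
piece 3:b rests on {2:d}
piece 4:a rests on {3:b}
piece 5:b rests on {4:a}
piece 6:c — minimal
piece 7:a rests on {5:b}
piece 8:a rests on {7:a}
minimal pieces: {0:b, 6:c}
ways to finish when only these pieces remain (= sum over removing one remaining piece with nothing left below it):
  1 left: {6}→1  {8}→1
  2 left: {6,8}→2  {7,8}→1
  3 left: {5,7,8}→1  {6,7,8}→3
  4 left: {4,5,7,8}→1  {5,6,7,8}→4
  5 left: {3,4,5,7,8}→1  {4,5,6,7,8}→5
  6 left: {2,3,4,5,7,8}→1  {3,4,5,6,7,8}→6
  7 left: {1,2,3,4,5,7,8}→1  {2,3,4,5,6,7,8}→7
  placing 0:b first → 8 extensions
  placing 6:c first → 1 extensions
total linear extensions = 9

9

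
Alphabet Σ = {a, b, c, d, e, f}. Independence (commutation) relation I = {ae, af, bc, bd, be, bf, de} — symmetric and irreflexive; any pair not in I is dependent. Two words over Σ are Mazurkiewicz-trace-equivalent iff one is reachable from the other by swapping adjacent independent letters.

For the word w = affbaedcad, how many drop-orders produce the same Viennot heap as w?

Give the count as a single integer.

#0=a has no predecessor
#1=f has no predecessor
#2=f depends on [1:f]
#3=b depends on [0:a]
#4=a depends on [3:b]
#5=e depends on [2:f]
#6=d depends on [2:f, 4:a]
#7=c depends on [5:e, 6:d]
#8=a depends on [7:c]
#9=d depends on [8:a]
sources: [0:a, 1:f]
N(rest) = Σ N(rest − s) over sources s of rest; N(one piece) = 1:
  size 1 → [9]=1
  size 2 → [8,9]=1
  size 3 → [7,8,9]=1
  size 4 → [5,7,8,9]=1  [6,7,8,9]=1
  size 5 → [4,6,7,8,9]=1  [5,6,7,8,9]=2
  size 6 → [2,5,6,7,8,9]=2  [3,4,6,7,8,9]=1  [4,5,6,7,8,9]=3
  size 7 → [0,3,4,6,7,8,9]=1  [1,2,5,6,7,8,9]=2  [2,4,5,6,7,8,9]=5  [3,4,5,6,7,8,9]=4
  size 8 → [0,3,4,5,6,7,8,9]=5  [1,2,4,5,6,7,8,9]=7  [2,3,4,5,6,7,8,9]=9
  first=0(a) contributes 16
  first=1(f) contributes 14
|[w]| = 30

30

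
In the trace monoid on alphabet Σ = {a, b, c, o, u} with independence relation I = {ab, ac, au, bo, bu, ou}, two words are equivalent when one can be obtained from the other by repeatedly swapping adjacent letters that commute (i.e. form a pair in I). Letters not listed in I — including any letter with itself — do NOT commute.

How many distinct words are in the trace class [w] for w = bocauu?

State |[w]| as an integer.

9

0(b) covers ∅
1(o) covers ∅
2(c) covers 0:b, 1:o
3(a) covers 1:o
4(u) covers 2:c
5(u) covers 4:u
floor of heap: 0:b, 1:o
completions by unplaced set U, small U first (add the entries for U minus each lowest piece of U):
  |U|=1: {3}:1  {5}:1
  |U|=2: {3,5}:2  {4,5}:1
  |U|=3: {2,4,5}:1  {3,4,5}:3
  |U|=4: {0,2,4,5}:1  {2,3,4,5}:4
  start at 0(b): 4
  start at 1(o): 5
sum over floor = 9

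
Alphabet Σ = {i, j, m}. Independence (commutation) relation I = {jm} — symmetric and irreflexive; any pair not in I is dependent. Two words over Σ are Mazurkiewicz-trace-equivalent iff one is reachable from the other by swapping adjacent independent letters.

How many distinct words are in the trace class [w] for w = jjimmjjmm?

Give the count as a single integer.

0(j) covers ∅
1(j) covers 0:j
2(i) covers 1:j
3(m) covers 2:i
4(m) covers 3:m
5(j) covers 2:i
6(j) covers 5:j
7(m) covers 4:m
8(m) covers 7:m
floor of heap: 0:j
completions by unplaced set U, small U first (add the entries for U minus each lowest piece of U):
  |U|=1: {6}:1  {8}:1
  |U|=2: {5,6}:1  {6,8}:2  {7,8}:1
  |U|=3: {4,7,8}:1  {5,6,8}:3  {6,7,8}:3
  |U|=4: {3,4,7,8}:1  {4,6,7,8}:4  {5,6,7,8}:6
  |U|=5: {3,4,6,7,8}:5  {4,5,6,7,8}:10
  |U|=6: {3,4,5,6,7,8}:15
  |U|=7: {2,3,4,5,6,7,8}:15
  start at 0(j): 15

15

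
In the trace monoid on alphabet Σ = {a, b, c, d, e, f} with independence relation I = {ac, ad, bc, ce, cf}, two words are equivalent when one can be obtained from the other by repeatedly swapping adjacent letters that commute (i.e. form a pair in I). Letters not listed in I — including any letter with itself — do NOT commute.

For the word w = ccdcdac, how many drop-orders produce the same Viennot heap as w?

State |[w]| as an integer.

drop 0:c onto floor
drop 1:c onto {0:c}
drop 2:d onto {1:c}
drop 3:c onto {2:d}
drop 4:d onto {3:c}
drop 5:a onto floor
drop 6:c onto {4:d}
ground layer = {0:c, 5:a}
drop-orders for the pieces not yet dropped (sum over which currently-grounded one goes next):
  1 to go: {5} 1  {6} 1
  2 to go: {4,6} 1  {5,6} 2
  3 to go: {3,4,6} 1  {4,5,6} 3
  4 to go: {2,3,4,6} 1  {3,4,5,6} 4
  5 to go: {1,2,3,4,6} 1  {2,3,4,5,6} 5
  if 0:c drops first: 6 orders
  if 5:a drops first: 1 orders
heap linearizations: 7

7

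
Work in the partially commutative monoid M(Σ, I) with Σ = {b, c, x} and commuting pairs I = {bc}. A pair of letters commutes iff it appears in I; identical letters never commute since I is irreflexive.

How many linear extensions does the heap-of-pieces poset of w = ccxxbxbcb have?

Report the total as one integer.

3

drop 0:c onto floor
drop 1:c onto {0:c}
drop 2:x onto {1:c}
drop 3:x onto {2:x}
drop 4:b onto {3:x}
drop 5:x onto {4:b}
drop 6:b onto {5:x}
drop 7:c onto {5:x}
drop 8:b onto {6:b}
ground layer = {0:c}
drop-orders for the pieces not yet dropped (sum over which currently-grounded one goes next):
  1 to go: {7} 1  {8} 1
  2 to go: {6,8} 1  {7,8} 2
  3 to go: {6,7,8} 3
  4 to go: {5,6,7,8} 3
  5 to go: {4,5,6,7,8} 3
  6 to go: {3,4,5,6,7,8} 3
  7 to go: {2,3,4,5,6,7,8} 3
  if 0:c drops first: 3 orders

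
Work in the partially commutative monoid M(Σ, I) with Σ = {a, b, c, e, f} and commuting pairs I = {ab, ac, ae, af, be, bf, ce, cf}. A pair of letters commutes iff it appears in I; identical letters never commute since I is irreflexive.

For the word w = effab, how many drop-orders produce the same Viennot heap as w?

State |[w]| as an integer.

20

piece 0:e — minimal
piece 1:f rests on {0:e}
piece 2:f rests on {1:f}
piece 3:a — minimal
piece 4:b — minimal
minimal pieces: {0:e, 3:a, 4:b}
ways to finish when only these pieces remain (= sum over removing one remaining piece with nothing left below it):
  1 left: {2}→1  {3}→1  {4}→1
  2 left: {1,2}→1  {2,3}→2  {2,4}→2  {3,4}→2
  3 left: {0,1,2}→1  {1,2,3}→3  {1,2,4}→3  {2,3,4}→6
  placing 0:e first → 12 extensions
  placing 3:a first → 4 extensions
  placing 4:b first → 4 extensions
total linear extensions = 20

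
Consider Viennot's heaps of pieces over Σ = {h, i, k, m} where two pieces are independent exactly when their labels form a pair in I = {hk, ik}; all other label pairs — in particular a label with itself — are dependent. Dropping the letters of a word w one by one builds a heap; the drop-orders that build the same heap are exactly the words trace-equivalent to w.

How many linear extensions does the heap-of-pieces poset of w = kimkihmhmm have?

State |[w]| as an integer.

#0=k has no predecessor
#1=i has no predecessor
#2=m depends on [0:k, 1:i]
#3=k depends on [2:m]
#4=i depends on [2:m]
#5=h depends on [4:i]
#6=m depends on [3:k, 5:h]
#7=h depends on [6:m]
#8=m depends on [7:h]
#9=m depends on [8:m]
sources: [0:k, 1:i]
N(rest) = Σ N(rest − s) over sources s of rest; N(one piece) = 1:
  size 1 → [9]=1
  size 2 → [8,9]=1
  size 3 → [7,8,9]=1
  size 4 → [6,7,8,9]=1
  size 5 → [3,6,7,8,9]=1  [5,6,7,8,9]=1
  size 6 → [3,5,6,7,8,9]=2  [4,5,6,7,8,9]=1
  size 7 → [3,4,5,6,7,8,9]=3
  size 8 → [2,3,4,5,6,7,8,9]=3
  first=0(k) contributes 3
  first=1(i) contributes 3
|[w]| = 6

6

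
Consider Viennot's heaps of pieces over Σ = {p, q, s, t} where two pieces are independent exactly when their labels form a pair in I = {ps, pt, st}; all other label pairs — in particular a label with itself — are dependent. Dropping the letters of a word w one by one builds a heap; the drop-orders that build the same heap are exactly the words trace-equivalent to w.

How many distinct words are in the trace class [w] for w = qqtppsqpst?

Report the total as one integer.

72

piece 0:q — minimal
piece 1:q rests on {0:q}
piece 2:t rests on {1:q}
piece 3:p rests on {1:q}
piece 4:p rests on {3:p}
piece 5:s rests on {1:q}
piece 6:q rests on {2:t, 4:p, 5:s}
piece 7:p rests on {6:q}
piece 8:s rests on {6:q}
piece 9:t rests on {6:q}
minimal pieces: {0:q}
ways to finish when only these pieces remain (= sum over removing one remaining piece with nothing left below it):
  1 left: {7}→1  {8}→1  {9}→1
  2 left: {7,8}→2  {7,9}→2  {8,9}→2
  3 left: {7,8,9}→6
  4 left: {6,7,8,9}→6
  5 left: {2,6,7,8,9}→6  {4,6,7,8,9}→6  {5,6,7,8,9}→6
  6 left: {2,4,6,7,8,9}→12  {2,5,6,7,8,9}→12  {3,4,6,7,8,9}→6  {4,5,6,7,8,9}→12
  7 left: {2,3,4,6,7,8,9}→18  {2,4,5,6,7,8,9}→36  {3,4,5,6,7,8,9}→18
  8 left: {2,3,4,5,6,7,8,9}→72
  placing 0:q first → 72 extensions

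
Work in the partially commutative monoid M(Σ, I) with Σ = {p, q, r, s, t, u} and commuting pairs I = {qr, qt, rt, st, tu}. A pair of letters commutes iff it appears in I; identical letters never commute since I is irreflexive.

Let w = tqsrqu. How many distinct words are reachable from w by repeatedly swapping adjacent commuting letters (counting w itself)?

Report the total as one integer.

12

drop 0:t onto floor
drop 1:q onto floor
drop 2:s onto {1:q}
drop 3:r onto {2:s}
drop 4:q onto {2:s}
drop 5:u onto {3:r, 4:q}
ground layer = {0:t, 1:q}
drop-orders for the pieces not yet dropped (sum over which currently-grounded one goes next):
  1 to go: {0} 1  {5} 1
  2 to go: {0,5} 2  {3,5} 1  {4,5} 1
  3 to go: {0,3,5} 3  {0,4,5} 3  {3,4,5} 2
  4 to go: {0,3,4,5} 8  {2,3,4,5} 2
  if 0:t drops first: 2 orders
  if 1:q drops first: 10 orders
heap linearizations: 12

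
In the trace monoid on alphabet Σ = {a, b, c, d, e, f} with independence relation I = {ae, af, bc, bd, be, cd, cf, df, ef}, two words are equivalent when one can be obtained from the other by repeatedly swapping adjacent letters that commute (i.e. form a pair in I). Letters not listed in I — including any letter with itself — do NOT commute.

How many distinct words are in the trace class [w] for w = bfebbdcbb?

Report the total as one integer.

piece 0:b — minimal
piece 1:f rests on {0:b}
piece 2:e — minimal
piece 3:b rests on {1:f}
piece 4:b rests on {3:b}
piece 5:d rests on {2:e}
piece 6:c rests on {2:e}
piece 7:b rests on {4:b}
piece 8:b rests on {7:b}
minimal pieces: {0:b, 2:e}
ways to finish when only these pieces remain (= sum over removing one remaining piece with nothing left below it):
  1 left: {5}→1  {6}→1  {8}→1
  2 left: {5,6}→2  {5,8}→2  {6,8}→2  {7,8}→1
  3 left: {2,5,6}→2  {4,7,8}→1  {5,6,8}→6  {5,7,8}→3  {6,7,8}→3
  4 left: {2,5,6,8}→8  {3,4,7,8}→1  {4,5,7,8}→4  {4,6,7,8}→4  {5,6,7,8}→12
  5 left: {1,3,4,7,8}→1  {2,5,6,7,8}→20  {3,4,5,7,8}→5  {3,4,6,7,8}→5  {4,5,6,7,8}→20
  6 left: {0,1,3,4,7,8}→1  {1,3,4,5,7,8}→6  {1,3,4,6,7,8}→6  {2,4,5,6,7,8}→40  {3,4,5,6,7,8}→30
  7 left: {0,1,3,4,5,7,8}→7  {0,1,3,4,6,7,8}→7  {1,3,4,5,6,7,8}→42  {2,3,4,5,6,7,8}→70
  placing 0:b first → 112 extensions
  placing 2:e first → 56 extensions
total linear extensions = 168

168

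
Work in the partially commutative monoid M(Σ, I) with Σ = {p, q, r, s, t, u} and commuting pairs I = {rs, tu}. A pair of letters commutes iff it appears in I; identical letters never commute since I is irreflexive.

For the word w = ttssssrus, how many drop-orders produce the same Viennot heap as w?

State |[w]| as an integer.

5

#0=t has no predecessor
#1=t depends on [0:t]
#2=s depends on [1:t]
#3=s depends on [2:s]
#4=s depends on [3:s]
#5=s depends on [4:s]
#6=r depends on [1:t]
#7=u depends on [5:s, 6:r]
#8=s depends on [7:u]
sources: [0:t]
N(rest) = Σ N(rest − s) over sources s of rest; N(one piece) = 1:
  size 1 → [8]=1
  size 2 → [7,8]=1
  size 3 → [5,7,8]=1  [6,7,8]=1
  size 4 → [4,5,7,8]=1  [5,6,7,8]=2
  size 5 → [3,4,5,7,8]=1  [4,5,6,7,8]=3
  size 6 → [2,3,4,5,7,8]=1  [3,4,5,6,7,8]=4
  size 7 → [2,3,4,5,6,7,8]=5
  first=0(t) contributes 5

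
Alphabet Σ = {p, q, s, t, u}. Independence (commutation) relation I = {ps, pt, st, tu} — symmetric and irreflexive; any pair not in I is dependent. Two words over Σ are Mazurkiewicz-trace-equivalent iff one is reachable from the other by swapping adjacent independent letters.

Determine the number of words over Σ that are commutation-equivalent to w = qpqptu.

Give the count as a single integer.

0(q) covers ∅
1(p) covers 0:q
2(q) covers 1:p
3(p) covers 2:q
4(t) covers 2:q
5(u) covers 3:p
floor of heap: 0:q
completions by unplaced set U, small U first (add the entries for U minus each lowest piece of U):
  |U|=1: {4}:1  {5}:1
  |U|=2: {3,5}:1  {4,5}:2
  |U|=3: {3,4,5}:3
  |U|=4: {2,3,4,5}:3
  start at 0(q): 3

3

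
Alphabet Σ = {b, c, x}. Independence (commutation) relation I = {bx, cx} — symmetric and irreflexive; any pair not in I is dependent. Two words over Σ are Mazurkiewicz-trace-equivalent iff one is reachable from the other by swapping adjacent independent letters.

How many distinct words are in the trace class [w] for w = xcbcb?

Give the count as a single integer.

5

drop 0:x onto floor
drop 1:c onto floor
drop 2:b onto {1:c}
drop 3:c onto {2:b}
drop 4:b onto {3:c}
ground layer = {0:x, 1:c}
drop-orders for the pieces not yet dropped (sum over which currently-grounded one goes next):
  1 to go: {0} 1  {4} 1
  2 to go: {0,4} 2  {3,4} 1
  3 to go: {0,3,4} 3  {2,3,4} 1
  if 0:x drops first: 1 orders
  if 1:c drops first: 4 orders
heap linearizations: 5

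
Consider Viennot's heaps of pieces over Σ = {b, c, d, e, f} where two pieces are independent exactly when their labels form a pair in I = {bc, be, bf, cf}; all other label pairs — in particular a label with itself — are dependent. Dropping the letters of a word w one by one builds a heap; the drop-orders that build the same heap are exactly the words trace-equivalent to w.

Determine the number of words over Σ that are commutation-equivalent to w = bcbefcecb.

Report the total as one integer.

168

piece 0:b — minimal
piece 1:c — minimal
piece 2:b rests on {0:b}
piece 3:e rests on {1:c}
piece 4:f rests on {3:e}
piece 5:c rests on {3:e}
piece 6:e rests on {4:f, 5:c}
piece 7:c rests on {6:e}
piece 8:b rests on {2:b}
minimal pieces: {0:b, 1:c}
ways to finish when only these pieces remain (= sum over removing one remaining piece with nothing left below it):
  1 left: {7}→1  {8}→1
  2 left: {2,8}→1  {6,7}→1  {7,8}→2
  3 left: {0,2,8}→1  {2,7,8}→3  {4,6,7}→1  {5,6,7}→1  {6,7,8}→3
  4 left: {0,2,7,8}→4  {2,6,7,8}→6  {4,5,6,7}→2  {4,6,7,8}→4  {5,6,7,8}→4
  5 left: {0,2,6,7,8}→10  {2,4,6,7,8}→10  {2,5,6,7,8}→10  {3,4,5,6,7}→2  {4,5,6,7,8}→10
  6 left: {0,2,4,6,7,8}→20  {0,2,5,6,7,8}→20  {1,3,4,5,6,7}→2  {2,4,5,6,7,8}→30  {3,4,5,6,7,8}→12
  7 left: {0,2,4,5,6,7,8}→70  {1,3,4,5,6,7,8}→14  {2,3,4,5,6,7,8}→42
  placing 0:b first → 56 extensions
  placing 1:c first → 112 extensions
total linear extensions = 168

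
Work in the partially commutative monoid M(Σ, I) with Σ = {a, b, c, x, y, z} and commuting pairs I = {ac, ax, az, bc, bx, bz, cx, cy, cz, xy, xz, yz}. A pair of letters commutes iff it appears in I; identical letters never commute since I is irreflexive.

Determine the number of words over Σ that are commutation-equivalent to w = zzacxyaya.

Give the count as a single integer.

drop 0:z onto floor
drop 1:z onto {0:z}
drop 2:a onto floor
drop 3:c onto floor
drop 4:x onto floor
drop 5:y onto {2:a}
drop 6:a onto {5:y}
drop 7:y onto {6:a}
drop 8:a onto {7:y}
ground layer = {0:z, 2:a, 3:c, 4:x}
drop-orders for the pieces not yet dropped (sum over which currently-grounded one goes next):
  1 to go: {1} 1  {3} 1  {4} 1  {8} 1
  2 to go: {0,1} 1  {1,3} 2  {1,4} 2  {1,8} 2  {3,4} 2  {3,8} 2  {4,8} 2  {7,8} 1
  3 to go: {0,1,3} 3  {0,1,4} 3  {0,1,8} 3  {1,3,4} 6  {1,3,8} 6  {1,4,8} 6  {1,7,8} 3  {3,4,8} 6  {3,7,8} 3  {4,7,8} 3  {6,7,8} 1
  4 to go: {0,1,3,4} 12  {0,1,3,8} 12  {0,1,4,8} 12  {0,1,7,8} 6  {1,3,4,8} 24  {1,3,7,8} 12  {1,4,7,8} 12  {1,6,7,8} 4  {3,4,7,8} 12  {3,6,7,8} 4  {4,6,7,8} 4  {5,6,7,8} 1
  5 to go: {0,1,3,4,8} 60  {0,1,3,7,8} 30  {0,1,4,7,8} 30  {0,1,6,7,8} 10  {1,3,4,7,8} 60  {1,3,6,7,8} 20  {1,4,6,7,8} 20  {1,5,6,7,8} 5  {2,5,6,7,8} 1  {3,4,6,7,8} 20  {3,5,6,7,8} 5  {4,5,6,7,8} 5
  6 to go: {0,1,3,4,7,8} 180  {0,1,3,6,7,8} 60  {0,1,4,6,7,8} 60  {0,1,5,6,7,8} 15  {1,2,5,6,7,8} 6  {1,3,4,6,7,8} 120  {1,3,5,6,7,8} 30  {1,4,5,6,7,8} 30  {2,3,5,6,7,8} 6  {2,4,5,6,7,8} 6  {3,4,5,6,7,8} 30
  7 to go: {0,1,2,5,6,7,8} 21  {0,1,3,4,6,7,8} 420  {0,1,3,5,6,7,8} 105  {0,1,4,5,6,7,8} 105  {1,2,3,5,6,7,8} 42  {1,2,4,5,6,7,8} 42  {1,3,4,5,6,7,8} 210  {2,3,4,5,6,7,8} 42
  if 0:z drops first: 336 orders
  if 2:a drops first: 840 orders
  if 3:c drops first: 168 orders
  if 4:x drops first: 168 orders
heap linearizations: 1512

1512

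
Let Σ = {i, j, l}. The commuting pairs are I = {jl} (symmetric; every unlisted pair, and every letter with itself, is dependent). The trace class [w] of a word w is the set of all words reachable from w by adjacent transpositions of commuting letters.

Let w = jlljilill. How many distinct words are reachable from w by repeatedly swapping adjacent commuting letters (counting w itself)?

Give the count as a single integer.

0(j) covers ∅
1(l) covers ∅
2(l) covers 1:l
3(j) covers 0:j
4(i) covers 2:l, 3:j
5(l) covers 4:i
6(i) covers 5:l
7(l) covers 6:i
8(l) covers 7:l
floor of heap: 0:j, 1:l
completions by unplaced set U, small U first (add the entries for U minus each lowest piece of U):
  |U|=1: {8}:1
  |U|=2: {7,8}:1
  |U|=3: {6,7,8}:1
  |U|=4: {5,6,7,8}:1
  |U|=5: {4,5,6,7,8}:1
  |U|=6: {2,4,5,6,7,8}:1  {3,4,5,6,7,8}:1
  |U|=7: {0,3,4,5,6,7,8}:1  {1,2,4,5,6,7,8}:1  {2,3,4,5,6,7,8}:2
  start at 0(j): 3
  start at 1(l): 3
sum over floor = 6

6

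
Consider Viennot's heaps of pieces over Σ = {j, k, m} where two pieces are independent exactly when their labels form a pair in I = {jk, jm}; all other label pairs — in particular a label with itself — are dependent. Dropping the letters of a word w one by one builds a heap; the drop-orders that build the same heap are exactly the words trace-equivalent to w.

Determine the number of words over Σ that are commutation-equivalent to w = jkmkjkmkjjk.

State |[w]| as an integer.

330

0(j) covers ∅
1(k) covers ∅
2(m) covers 1:k
3(k) covers 2:m
4(j) covers 0:j
5(k) covers 3:k
6(m) covers 5:k
7(k) covers 6:m
8(j) covers 4:j
9(j) covers 8:j
10(k) covers 7:k
floor of heap: 0:j, 1:k
completions by unplaced set U, small U first (add the entries for U minus each lowest piece of U):
  |U|=1: {9}:1  {10}:1
  |U|=2: {7,10}:1  {8,9}:1  {9,10}:2
  |U|=3: {4,8,9}:1  {6,7,10}:1  {7,9,10}:3  {8,9,10}:3
  |U|=4: {0,4,8,9}:1  {4,8,9,10}:4  {5,6,7,10}:1  {6,7,9,10}:4  {7,8,9,10}:6
  |U|=5: {0,4,8,9,10}:5  {3,5,6,7,10}:1  {4,7,8,9,10}:10  {5,6,7,9,10}:5  {6,7,8,9,10}:10
  |U|=6: {0,4,7,8,9,10}:15  {2,3,5,6,7,10}:1  {3,5,6,7,9,10}:6  {4,6,7,8,9,10}:20  {5,6,7,8,9,10}:15
  |U|=7: {0,4,6,7,8,9,10}:35  {1,2,3,5,6,7,10}:1  {2,3,5,6,7,9,10}:7  {3,5,6,7,8,9,10}:21  {4,5,6,7,8,9,10}:35
  |U|=8: {0,4,5,6,7,8,9,10}:70  {1,2,3,5,6,7,9,10}:8  {2,3,5,6,7,8,9,10}:28  {3,4,5,6,7,8,9,10}:56
  |U|=9: {0,3,4,5,6,7,8,9,10}:126  {1,2,3,5,6,7,8,9,10}:36  {2,3,4,5,6,7,8,9,10}:84
  start at 0(j): 120
  start at 1(k): 210
sum over floor = 330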